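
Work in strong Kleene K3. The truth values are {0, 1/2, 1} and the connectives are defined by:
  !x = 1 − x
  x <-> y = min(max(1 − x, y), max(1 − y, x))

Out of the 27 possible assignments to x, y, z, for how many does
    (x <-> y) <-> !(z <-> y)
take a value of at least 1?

4

value 1: 4 assignments (counts)
value 1/2: 19 assignments
value 0: 4 assignments
So 4 of the 27 assignments meet the threshold.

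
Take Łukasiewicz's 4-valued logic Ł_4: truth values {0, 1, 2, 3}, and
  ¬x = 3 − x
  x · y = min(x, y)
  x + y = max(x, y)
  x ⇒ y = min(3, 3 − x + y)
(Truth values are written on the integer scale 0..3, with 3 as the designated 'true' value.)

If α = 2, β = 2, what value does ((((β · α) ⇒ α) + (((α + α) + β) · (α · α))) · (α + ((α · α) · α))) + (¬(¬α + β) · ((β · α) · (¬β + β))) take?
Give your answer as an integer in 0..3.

β · α = 2 · 2 = 2
(β · α) ⇒ α = 2 ⇒ 2 = 3
α + α = 2 + 2 = 2
(α + α) + β = 2 + 2 = 2
α · α = 2 · 2 = 2
((α + α) + β) · (α · α) = 2 · 2 = 2
((β · α) ⇒ α) + (((α + α) + β) · (α · α)) = 3 + 2 = 3
α · α = 2 · 2 = 2
(α · α) · α = 2 · 2 = 2
α + ((α · α) · α) = 2 + 2 = 2
(((β · α) ⇒ α) + (((α + α) + β) · (α · α))) · (α + ((α · α) · α)) = 3 · 2 = 2
¬α = ¬2 = 1
¬α + β = 1 + 2 = 2
¬(¬α + β) = ¬2 = 1
β · α = 2 · 2 = 2
¬β = ¬2 = 1
¬β + β = 1 + 2 = 2
(β · α) · (¬β + β) = 2 · 2 = 2
¬(¬α + β) · ((β · α) · (¬β + β)) = 1 · 2 = 1
((((β · α) ⇒ α) + (((α + α) + β) · (α · α))) · (α + ((α · α) · α))) + (¬(¬α + β) · ((β · α) · (¬β + β))) = 2 + 1 = 2

2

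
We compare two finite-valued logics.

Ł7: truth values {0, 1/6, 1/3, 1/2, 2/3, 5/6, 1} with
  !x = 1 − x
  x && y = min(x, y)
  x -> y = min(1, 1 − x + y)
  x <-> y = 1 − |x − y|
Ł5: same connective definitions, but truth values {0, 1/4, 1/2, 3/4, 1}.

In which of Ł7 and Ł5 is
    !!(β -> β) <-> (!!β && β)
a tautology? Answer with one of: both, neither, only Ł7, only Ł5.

In Ł7: at β = 0 the value is 0 — not a tautology.
In Ł5: at β = 0 the value is 0 — not a tautology.

neither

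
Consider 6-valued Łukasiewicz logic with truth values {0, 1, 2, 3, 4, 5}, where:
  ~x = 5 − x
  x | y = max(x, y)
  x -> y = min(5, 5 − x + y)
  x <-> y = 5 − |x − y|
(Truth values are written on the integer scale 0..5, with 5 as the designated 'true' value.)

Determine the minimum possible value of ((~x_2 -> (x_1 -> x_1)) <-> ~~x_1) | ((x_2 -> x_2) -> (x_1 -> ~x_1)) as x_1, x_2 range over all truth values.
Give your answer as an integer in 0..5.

4

Take x_1 = 3, x_2 = 0:
~x_2 = ~0 = 5
x_1 -> x_1 = 3 -> 3 = 5
~x_2 -> (x_1 -> x_1) = 5 -> 5 = 5
~x_1 = ~3 = 2
~~x_1 = ~2 = 3
(~x_2 -> (x_1 -> x_1)) <-> ~~x_1 = 5 <-> 3 = 3
x_2 -> x_2 = 0 -> 0 = 5
~x_1 = ~3 = 2
x_1 -> ~x_1 = 3 -> 2 = 4
(x_2 -> x_2) -> (x_1 -> ~x_1) = 5 -> 4 = 4
((~x_2 -> (x_1 -> x_1)) <-> ~~x_1) | ((x_2 -> x_2) -> (x_1 -> ~x_1)) = 3 | 4 = 4
No assignment yields a value below 4, so this is the minimum.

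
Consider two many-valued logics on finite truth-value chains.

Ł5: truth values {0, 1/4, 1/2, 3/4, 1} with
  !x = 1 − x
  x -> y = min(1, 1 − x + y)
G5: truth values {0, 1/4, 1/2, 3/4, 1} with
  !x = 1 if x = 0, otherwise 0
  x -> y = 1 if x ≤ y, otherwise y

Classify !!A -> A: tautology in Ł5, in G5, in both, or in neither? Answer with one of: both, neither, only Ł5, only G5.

only Ł5

In Ł5: every assignment gives 1 — tautology.
In G5: at A = 1/4 the value is 1/4 — not a tautology.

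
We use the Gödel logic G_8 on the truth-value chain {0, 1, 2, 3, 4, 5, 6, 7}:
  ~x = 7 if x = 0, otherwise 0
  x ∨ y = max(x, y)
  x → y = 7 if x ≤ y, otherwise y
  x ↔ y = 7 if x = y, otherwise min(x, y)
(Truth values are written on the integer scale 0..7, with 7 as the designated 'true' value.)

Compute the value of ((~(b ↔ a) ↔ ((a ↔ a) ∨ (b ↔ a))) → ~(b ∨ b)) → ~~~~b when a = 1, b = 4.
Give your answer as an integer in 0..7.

b ↔ a = 4 ↔ 1 = 1
~(b ↔ a) = ~1 = 0
a ↔ a = 1 ↔ 1 = 7
b ↔ a = 4 ↔ 1 = 1
(a ↔ a) ∨ (b ↔ a) = 7 ∨ 1 = 7
~(b ↔ a) ↔ ((a ↔ a) ∨ (b ↔ a)) = 0 ↔ 7 = 0
b ∨ b = 4 ∨ 4 = 4
~(b ∨ b) = ~4 = 0
(~(b ↔ a) ↔ ((a ↔ a) ∨ (b ↔ a))) → ~(b ∨ b) = 0 → 0 = 7
~b = ~4 = 0
~~b = ~0 = 7
~~~b = ~7 = 0
~~~~b = ~0 = 7
((~(b ↔ a) ↔ ((a ↔ a) ∨ (b ↔ a))) → ~(b ∨ b)) → ~~~~b = 7 → 7 = 7

7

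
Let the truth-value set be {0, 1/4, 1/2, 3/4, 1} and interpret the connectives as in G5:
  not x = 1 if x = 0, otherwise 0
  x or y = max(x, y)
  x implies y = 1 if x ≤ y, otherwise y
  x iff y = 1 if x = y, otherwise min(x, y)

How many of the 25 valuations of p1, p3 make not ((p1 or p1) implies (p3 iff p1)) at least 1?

4

value 1: 4 assignments (counts)
value 0: 21 assignments
So 4 of the 25 assignments meet the threshold.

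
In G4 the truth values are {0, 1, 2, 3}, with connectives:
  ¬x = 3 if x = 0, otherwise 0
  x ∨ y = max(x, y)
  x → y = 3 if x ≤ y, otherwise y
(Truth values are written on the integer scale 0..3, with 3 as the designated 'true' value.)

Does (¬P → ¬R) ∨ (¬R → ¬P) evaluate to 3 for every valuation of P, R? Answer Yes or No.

P = 0, R = 0 ↦ 3
P = 0, R = 1 ↦ 3
P = 0, R = 2 ↦ 3
P = 0, R = 3 ↦ 3
P = 1, R = 0 ↦ 3
P = 1, R = 1 ↦ 3
P = 1, R = 2 ↦ 3
P = 1, R = 3 ↦ 3
P = 2, R = 0 ↦ 3
P = 2, R = 1 ↦ 3
P = 2, R = 2 ↦ 3
P = 2, R = 3 ↦ 3
P = 3, R = 0 ↦ 3
P = 3, R = 1 ↦ 3
P = 3, R = 2 ↦ 3
P = 3, R = 3 ↦ 3
Every assignment gives a value ≥ 3.

Yes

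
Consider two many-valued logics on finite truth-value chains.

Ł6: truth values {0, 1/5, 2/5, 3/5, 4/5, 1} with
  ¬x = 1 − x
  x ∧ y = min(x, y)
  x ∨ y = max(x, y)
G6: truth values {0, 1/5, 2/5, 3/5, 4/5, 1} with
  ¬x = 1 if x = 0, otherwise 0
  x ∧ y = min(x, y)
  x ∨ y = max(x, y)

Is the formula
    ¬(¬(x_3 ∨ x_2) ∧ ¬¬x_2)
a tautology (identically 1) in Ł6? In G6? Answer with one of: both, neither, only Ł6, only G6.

In Ł6: at x_2 = 1/5, x_3 = 0 the value is 4/5 — not a tautology.
In G6: every assignment gives 1 — tautology.

only G6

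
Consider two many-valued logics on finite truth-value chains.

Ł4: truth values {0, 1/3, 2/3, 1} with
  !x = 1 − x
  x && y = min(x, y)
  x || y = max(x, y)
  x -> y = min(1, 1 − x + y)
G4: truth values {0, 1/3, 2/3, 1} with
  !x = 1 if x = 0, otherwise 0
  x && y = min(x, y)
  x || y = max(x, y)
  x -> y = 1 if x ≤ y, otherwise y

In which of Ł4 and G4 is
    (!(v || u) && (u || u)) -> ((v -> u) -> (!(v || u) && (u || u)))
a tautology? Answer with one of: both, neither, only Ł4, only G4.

both

In Ł4: every assignment gives 1 — tautology.
In G4: every assignment gives 1 — tautology.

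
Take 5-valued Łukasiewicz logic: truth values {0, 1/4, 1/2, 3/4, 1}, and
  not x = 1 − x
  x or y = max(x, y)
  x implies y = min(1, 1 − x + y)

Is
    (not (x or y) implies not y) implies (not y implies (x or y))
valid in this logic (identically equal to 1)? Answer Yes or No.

No

Counterexample: take x = 0, y = 0.
x or y = 0 or 0 = 0
not (x or y) = not 0 = 1
not y = not 0 = 1
not (x or y) implies not y = 1 implies 1 = 1
not y = not 0 = 1
x or y = 0 or 0 = 0
not y implies (x or y) = 1 implies 0 = 0
(not (x or y) implies not y) implies (not y implies (x or y)) = 1 implies 0 = 0
This gives 0 ≠ 1.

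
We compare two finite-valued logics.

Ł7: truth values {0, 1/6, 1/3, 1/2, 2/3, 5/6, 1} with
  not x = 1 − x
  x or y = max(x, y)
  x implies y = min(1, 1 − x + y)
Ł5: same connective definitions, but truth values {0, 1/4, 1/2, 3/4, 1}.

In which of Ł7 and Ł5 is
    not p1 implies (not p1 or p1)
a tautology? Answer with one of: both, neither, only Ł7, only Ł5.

In Ł7: every assignment gives 1 — tautology.
In Ł5: every assignment gives 1 — tautology.

both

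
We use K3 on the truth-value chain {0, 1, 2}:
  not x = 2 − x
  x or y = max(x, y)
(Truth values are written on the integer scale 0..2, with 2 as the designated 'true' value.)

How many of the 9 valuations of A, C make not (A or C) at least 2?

A = 0, C = 0 ↦ 2  ≥
A = 0, C = 1 ↦ 1  <
A = 0, C = 2 ↦ 0  <
A = 1, C = 0 ↦ 1  <
A = 1, C = 1 ↦ 1  <
A = 1, C = 2 ↦ 0  <
A = 2, C = 0 ↦ 0  <
A = 2, C = 1 ↦ 0  <
A = 2, C = 2 ↦ 0  <
So 1 of the 9 assignments meets the threshold.

1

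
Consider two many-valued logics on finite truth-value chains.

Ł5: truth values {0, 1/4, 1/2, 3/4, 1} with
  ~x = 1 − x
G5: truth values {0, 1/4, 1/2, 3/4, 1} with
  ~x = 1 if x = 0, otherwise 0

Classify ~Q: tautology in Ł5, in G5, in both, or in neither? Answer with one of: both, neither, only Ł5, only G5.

neither

In Ł5: at Q = 1/4 the value is 3/4 — not a tautology.
In G5: at Q = 1/4 the value is 0 — not a tautology.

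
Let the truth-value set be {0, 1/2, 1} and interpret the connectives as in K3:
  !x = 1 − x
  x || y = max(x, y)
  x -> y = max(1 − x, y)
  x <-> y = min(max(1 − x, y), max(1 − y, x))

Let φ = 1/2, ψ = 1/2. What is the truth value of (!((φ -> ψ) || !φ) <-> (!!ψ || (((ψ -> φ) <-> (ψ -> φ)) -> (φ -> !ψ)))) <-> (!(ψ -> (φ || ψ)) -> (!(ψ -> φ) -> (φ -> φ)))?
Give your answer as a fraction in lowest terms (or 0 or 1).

φ -> ψ = 1/2 -> 1/2 = 1/2
!φ = !1/2 = 1/2
(φ -> ψ) || !φ = 1/2 || 1/2 = 1/2
!((φ -> ψ) || !φ) = !1/2 = 1/2
!ψ = !1/2 = 1/2
!!ψ = !1/2 = 1/2
ψ -> φ = 1/2 -> 1/2 = 1/2
ψ -> φ = 1/2 -> 1/2 = 1/2
(ψ -> φ) <-> (ψ -> φ) = 1/2 <-> 1/2 = 1/2
!ψ = !1/2 = 1/2
φ -> !ψ = 1/2 -> 1/2 = 1/2
((ψ -> φ) <-> (ψ -> φ)) -> (φ -> !ψ) = 1/2 -> 1/2 = 1/2
!!ψ || (((ψ -> φ) <-> (ψ -> φ)) -> (φ -> !ψ)) = 1/2 || 1/2 = 1/2
!((φ -> ψ) || !φ) <-> (!!ψ || (((ψ -> φ) <-> (ψ -> φ)) -> (φ -> !ψ))) = 1/2 <-> 1/2 = 1/2
φ || ψ = 1/2 || 1/2 = 1/2
ψ -> (φ || ψ) = 1/2 -> 1/2 = 1/2
!(ψ -> (φ || ψ)) = !1/2 = 1/2
ψ -> φ = 1/2 -> 1/2 = 1/2
!(ψ -> φ) = !1/2 = 1/2
φ -> φ = 1/2 -> 1/2 = 1/2
!(ψ -> φ) -> (φ -> φ) = 1/2 -> 1/2 = 1/2
!(ψ -> (φ || ψ)) -> (!(ψ -> φ) -> (φ -> φ)) = 1/2 -> 1/2 = 1/2
(!((φ -> ψ) || !φ) <-> (!!ψ || (((ψ -> φ) <-> (ψ -> φ)) -> (φ -> !ψ)))) <-> (!(ψ -> (φ || ψ)) -> (!(ψ -> φ) -> (φ -> φ))) = 1/2 <-> 1/2 = 1/2

1/2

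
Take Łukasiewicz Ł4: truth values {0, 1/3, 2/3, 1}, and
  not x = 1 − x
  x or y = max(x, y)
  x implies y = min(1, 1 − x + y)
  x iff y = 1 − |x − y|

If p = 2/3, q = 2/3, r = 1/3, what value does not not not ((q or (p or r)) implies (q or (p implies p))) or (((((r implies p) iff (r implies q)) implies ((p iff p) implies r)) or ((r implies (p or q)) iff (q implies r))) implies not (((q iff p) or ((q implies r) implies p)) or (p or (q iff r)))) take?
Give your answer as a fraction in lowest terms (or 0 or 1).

p or r = 2/3 or 1/3 = 2/3
q or (p or r) = 2/3 or 2/3 = 2/3
p implies p = 2/3 implies 2/3 = 1
q or (p implies p) = 2/3 or 1 = 1
(q or (p or r)) implies (q or (p implies p)) = 2/3 implies 1 = 1
not ((q or (p or r)) implies (q or (p implies p))) = not 1 = 0
not not ((q or (p or r)) implies (q or (p implies p))) = not 0 = 1
not not not ((q or (p or r)) implies (q or (p implies p))) = not 1 = 0
r implies p = 1/3 implies 2/3 = 1
r implies q = 1/3 implies 2/3 = 1
(r implies p) iff (r implies q) = 1 iff 1 = 1
p iff p = 2/3 iff 2/3 = 1
(p iff p) implies r = 1 implies 1/3 = 1/3
((r implies p) iff (r implies q)) implies ((p iff p) implies r) = 1 implies 1/3 = 1/3
p or q = 2/3 or 2/3 = 2/3
r implies (p or q) = 1/3 implies 2/3 = 1
q implies r = 2/3 implies 1/3 = 2/3
(r implies (p or q)) iff (q implies r) = 1 iff 2/3 = 2/3
(((r implies p) iff (r implies q)) implies ((p iff p) implies r)) or ((r implies (p or q)) iff (q implies r)) = 1/3 or 2/3 = 2/3
q iff p = 2/3 iff 2/3 = 1
q implies r = 2/3 implies 1/3 = 2/3
(q implies r) implies p = 2/3 implies 2/3 = 1
(q iff p) or ((q implies r) implies p) = 1 or 1 = 1
q iff r = 2/3 iff 1/3 = 2/3
p or (q iff r) = 2/3 or 2/3 = 2/3
((q iff p) or ((q implies r) implies p)) or (p or (q iff r)) = 1 or 2/3 = 1
not (((q iff p) or ((q implies r) implies p)) or (p or (q iff r))) = not 1 = 0
((((r implies p) iff (r implies q)) implies ((p iff p) implies r)) or ((r implies (p or q)) iff (q implies r))) implies not (((q iff p) or ((q implies r) implies p)) or (p or (q iff r))) = 2/3 implies 0 = 1/3
not not not ((q or (p or r)) implies (q or (p implies p))) or (((((r implies p) iff (r implies q)) implies ((p iff p) implies r)) or ((r implies (p or q)) iff (q implies r))) implies not (((q iff p) or ((q implies r) implies p)) or (p or (q iff r)))) = 0 or 1/3 = 1/3

1/3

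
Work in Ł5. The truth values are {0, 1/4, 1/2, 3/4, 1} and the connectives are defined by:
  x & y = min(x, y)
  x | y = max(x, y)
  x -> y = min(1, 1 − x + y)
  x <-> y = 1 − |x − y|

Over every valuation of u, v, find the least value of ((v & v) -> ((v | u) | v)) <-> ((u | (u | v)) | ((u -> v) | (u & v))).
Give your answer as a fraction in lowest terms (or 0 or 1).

1/2

Take u = 1/2, v = 0:
v & v = 0 & 0 = 0
v | u = 0 | 1/2 = 1/2
(v | u) | v = 1/2 | 0 = 1/2
(v & v) -> ((v | u) | v) = 0 -> 1/2 = 1
u | v = 1/2 | 0 = 1/2
u | (u | v) = 1/2 | 1/2 = 1/2
u -> v = 1/2 -> 0 = 1/2
u & v = 1/2 & 0 = 0
(u -> v) | (u & v) = 1/2 | 0 = 1/2
(u | (u | v)) | ((u -> v) | (u & v)) = 1/2 | 1/2 = 1/2
((v & v) -> ((v | u) | v)) <-> ((u | (u | v)) | ((u -> v) | (u & v))) = 1 <-> 1/2 = 1/2
No assignment yields a value below 1/2, so this is the minimum.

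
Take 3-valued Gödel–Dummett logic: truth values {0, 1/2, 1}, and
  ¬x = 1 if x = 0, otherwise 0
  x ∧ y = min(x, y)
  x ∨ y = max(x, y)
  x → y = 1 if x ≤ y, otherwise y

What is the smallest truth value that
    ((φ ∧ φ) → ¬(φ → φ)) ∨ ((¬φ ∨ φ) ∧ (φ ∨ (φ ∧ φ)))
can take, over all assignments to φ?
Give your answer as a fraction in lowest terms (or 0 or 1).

1/2

Take φ = 1/2:
φ ∧ φ = 1/2 ∧ 1/2 = 1/2
φ → φ = 1/2 → 1/2 = 1
¬(φ → φ) = ¬1 = 0
(φ ∧ φ) → ¬(φ → φ) = 1/2 → 0 = 0
¬φ = ¬1/2 = 0
¬φ ∨ φ = 0 ∨ 1/2 = 1/2
φ ∧ φ = 1/2 ∧ 1/2 = 1/2
φ ∨ (φ ∧ φ) = 1/2 ∨ 1/2 = 1/2
(¬φ ∨ φ) ∧ (φ ∨ (φ ∧ φ)) = 1/2 ∧ 1/2 = 1/2
((φ ∧ φ) → ¬(φ → φ)) ∨ ((¬φ ∨ φ) ∧ (φ ∨ (φ ∧ φ))) = 0 ∨ 1/2 = 1/2
No assignment yields a value below 1/2, so this is the minimum.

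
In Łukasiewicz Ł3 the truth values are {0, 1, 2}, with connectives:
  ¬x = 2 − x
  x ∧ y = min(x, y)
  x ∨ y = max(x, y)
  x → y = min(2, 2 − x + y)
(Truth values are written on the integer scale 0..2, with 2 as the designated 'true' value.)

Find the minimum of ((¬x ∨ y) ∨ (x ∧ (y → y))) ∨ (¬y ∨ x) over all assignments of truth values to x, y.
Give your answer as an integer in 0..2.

1

Take x = 1, y = 1:
¬x = ¬1 = 1
¬x ∨ y = 1 ∨ 1 = 1
y → y = 1 → 1 = 2
x ∧ (y → y) = 1 ∧ 2 = 1
(¬x ∨ y) ∨ (x ∧ (y → y)) = 1 ∨ 1 = 1
¬y = ¬1 = 1
¬y ∨ x = 1 ∨ 1 = 1
((¬x ∨ y) ∨ (x ∧ (y → y))) ∨ (¬y ∨ x) = 1 ∨ 1 = 1
No assignment yields a value below 1, so this is the minimum.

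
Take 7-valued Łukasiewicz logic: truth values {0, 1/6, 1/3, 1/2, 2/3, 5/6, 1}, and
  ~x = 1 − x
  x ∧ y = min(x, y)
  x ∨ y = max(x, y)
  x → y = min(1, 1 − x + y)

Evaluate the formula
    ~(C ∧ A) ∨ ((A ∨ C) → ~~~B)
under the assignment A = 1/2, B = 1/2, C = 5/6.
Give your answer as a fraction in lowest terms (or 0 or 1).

2/3

C ∧ A = 5/6 ∧ 1/2 = 1/2
~(C ∧ A) = ~1/2 = 1/2
A ∨ C = 1/2 ∨ 5/6 = 5/6
~B = ~1/2 = 1/2
~~B = ~1/2 = 1/2
~~~B = ~1/2 = 1/2
(A ∨ C) → ~~~B = 5/6 → 1/2 = 2/3
~(C ∧ A) ∨ ((A ∨ C) → ~~~B) = 1/2 ∨ 2/3 = 2/3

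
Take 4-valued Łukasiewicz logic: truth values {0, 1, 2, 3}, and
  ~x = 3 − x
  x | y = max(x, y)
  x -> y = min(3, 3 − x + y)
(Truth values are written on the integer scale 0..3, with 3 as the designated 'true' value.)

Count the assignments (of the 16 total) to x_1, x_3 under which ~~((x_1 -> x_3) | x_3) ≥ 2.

13

x_1 = 0, x_3 = 0 ↦ 3  ≥
x_1 = 0, x_3 = 1 ↦ 3  ≥
x_1 = 0, x_3 = 2 ↦ 3  ≥
x_1 = 0, x_3 = 3 ↦ 3  ≥
x_1 = 1, x_3 = 0 ↦ 2  ≥
x_1 = 1, x_3 = 1 ↦ 3  ≥
x_1 = 1, x_3 = 2 ↦ 3  ≥
x_1 = 1, x_3 = 3 ↦ 3  ≥
x_1 = 2, x_3 = 0 ↦ 1  <
x_1 = 2, x_3 = 1 ↦ 2  ≥
x_1 = 2, x_3 = 2 ↦ 3  ≥
x_1 = 2, x_3 = 3 ↦ 3  ≥
x_1 = 3, x_3 = 0 ↦ 0  <
x_1 = 3, x_3 = 1 ↦ 1  <
x_1 = 3, x_3 = 2 ↦ 2  ≥
x_1 = 3, x_3 = 3 ↦ 3  ≥
So 13 of the 16 assignments meet the threshold.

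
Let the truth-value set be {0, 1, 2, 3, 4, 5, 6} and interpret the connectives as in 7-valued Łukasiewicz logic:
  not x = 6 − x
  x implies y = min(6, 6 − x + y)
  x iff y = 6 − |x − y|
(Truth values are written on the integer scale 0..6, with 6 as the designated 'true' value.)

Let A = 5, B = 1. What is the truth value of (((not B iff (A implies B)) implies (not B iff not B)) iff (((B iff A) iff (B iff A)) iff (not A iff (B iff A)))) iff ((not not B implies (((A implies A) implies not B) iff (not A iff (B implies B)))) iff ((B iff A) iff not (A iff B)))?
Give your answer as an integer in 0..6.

not B = not 1 = 5
A implies B = 5 implies 1 = 2
not B iff (A implies B) = 5 iff 2 = 3
not B = not 1 = 5
not B = not 1 = 5
not B iff not B = 5 iff 5 = 6
(not B iff (A implies B)) implies (not B iff not B) = 3 implies 6 = 6
B iff A = 1 iff 5 = 2
B iff A = 1 iff 5 = 2
(B iff A) iff (B iff A) = 2 iff 2 = 6
not A = not 5 = 1
B iff A = 1 iff 5 = 2
not A iff (B iff A) = 1 iff 2 = 5
((B iff A) iff (B iff A)) iff (not A iff (B iff A)) = 6 iff 5 = 5
((not B iff (A implies B)) implies (not B iff not B)) iff (((B iff A) iff (B iff A)) iff (not A iff (B iff A))) = 6 iff 5 = 5
not B = not 1 = 5
not not B = not 5 = 1
A implies A = 5 implies 5 = 6
not B = not 1 = 5
(A implies A) implies not B = 6 implies 5 = 5
not A = not 5 = 1
B implies B = 1 implies 1 = 6
not A iff (B implies B) = 1 iff 6 = 1
((A implies A) implies not B) iff (not A iff (B implies B)) = 5 iff 1 = 2
not not B implies (((A implies A) implies not B) iff (not A iff (B implies B))) = 1 implies 2 = 6
B iff A = 1 iff 5 = 2
A iff B = 5 iff 1 = 2
not (A iff B) = not 2 = 4
(B iff A) iff not (A iff B) = 2 iff 4 = 4
(not not B implies (((A implies A) implies not B) iff (not A iff (B implies B)))) iff ((B iff A) iff not (A iff B)) = 6 iff 4 = 4
(((not B iff (A implies B)) implies (not B iff not B)) iff (((B iff A) iff (B iff A)) iff (not A iff (B iff A)))) iff ((not not B implies (((A implies A) implies not B) iff (not A iff (B implies B)))) iff ((B iff A) iff not (A iff B))) = 5 iff 4 = 5

5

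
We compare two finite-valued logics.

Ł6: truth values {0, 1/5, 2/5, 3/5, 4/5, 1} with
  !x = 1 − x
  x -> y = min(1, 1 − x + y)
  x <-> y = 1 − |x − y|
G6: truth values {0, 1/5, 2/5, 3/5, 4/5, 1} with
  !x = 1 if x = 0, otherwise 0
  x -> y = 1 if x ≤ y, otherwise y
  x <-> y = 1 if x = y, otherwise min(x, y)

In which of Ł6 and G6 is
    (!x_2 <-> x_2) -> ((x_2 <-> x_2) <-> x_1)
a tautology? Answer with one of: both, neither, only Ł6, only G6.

In Ł6: at x_1 = 0, x_2 = 1/5 the value is 3/5 — not a tautology.
In G6: every assignment gives 1 — tautology.

only G6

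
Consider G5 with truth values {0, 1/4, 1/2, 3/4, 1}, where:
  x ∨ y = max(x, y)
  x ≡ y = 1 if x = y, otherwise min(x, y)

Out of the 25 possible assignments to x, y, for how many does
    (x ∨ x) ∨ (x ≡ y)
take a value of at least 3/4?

13

value 1: 9 assignments (counts)
value 3/4: 4 assignments (counts)
value 1/2: 4 assignments
value 1/4: 4 assignments
value 0: 4 assignments
So 13 of the 25 assignments meet the threshold.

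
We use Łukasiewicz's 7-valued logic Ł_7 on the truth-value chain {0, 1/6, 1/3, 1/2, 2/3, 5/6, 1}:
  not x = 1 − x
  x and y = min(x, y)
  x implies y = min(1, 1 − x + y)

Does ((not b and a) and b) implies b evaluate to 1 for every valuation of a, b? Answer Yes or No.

At a = 1/3, b = 1, for instance:
not b = not 1 = 0
not b and a = 0 and 1/3 = 0
(not b and a) and b = 0 and 1 = 0
((not b and a) and b) implies b = 0 implies 1 = 1
and checking the remaining 48 assignments likewise gives ≥ 1 in every case.

Yes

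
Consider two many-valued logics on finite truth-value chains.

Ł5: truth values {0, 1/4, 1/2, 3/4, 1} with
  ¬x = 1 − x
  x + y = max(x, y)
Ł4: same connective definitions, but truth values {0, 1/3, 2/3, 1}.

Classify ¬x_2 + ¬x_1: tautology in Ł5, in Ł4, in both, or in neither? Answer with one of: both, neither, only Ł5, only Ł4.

In Ł5: at x_1 = 1/4, x_2 = 1/4 the value is 3/4 — not a tautology.
In Ł4: at x_1 = 1/3, x_2 = 1/3 the value is 2/3 — not a tautology.

neither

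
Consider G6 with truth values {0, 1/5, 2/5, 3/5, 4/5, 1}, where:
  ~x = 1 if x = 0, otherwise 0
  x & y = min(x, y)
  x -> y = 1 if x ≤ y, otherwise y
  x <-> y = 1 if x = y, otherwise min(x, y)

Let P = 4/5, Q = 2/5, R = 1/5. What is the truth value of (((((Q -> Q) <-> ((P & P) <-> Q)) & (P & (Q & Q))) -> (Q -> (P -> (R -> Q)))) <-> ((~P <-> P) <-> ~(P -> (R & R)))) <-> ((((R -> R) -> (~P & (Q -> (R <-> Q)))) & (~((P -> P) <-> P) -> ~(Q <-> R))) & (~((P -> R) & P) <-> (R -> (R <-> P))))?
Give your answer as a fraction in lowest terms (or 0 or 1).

Q -> Q = 2/5 -> 2/5 = 1
P & P = 4/5 & 4/5 = 4/5
(P & P) <-> Q = 4/5 <-> 2/5 = 2/5
(Q -> Q) <-> ((P & P) <-> Q) = 1 <-> 2/5 = 2/5
Q & Q = 2/5 & 2/5 = 2/5
P & (Q & Q) = 4/5 & 2/5 = 2/5
((Q -> Q) <-> ((P & P) <-> Q)) & (P & (Q & Q)) = 2/5 & 2/5 = 2/5
R -> Q = 1/5 -> 2/5 = 1
P -> (R -> Q) = 4/5 -> 1 = 1
Q -> (P -> (R -> Q)) = 2/5 -> 1 = 1
(((Q -> Q) <-> ((P & P) <-> Q)) & (P & (Q & Q))) -> (Q -> (P -> (R -> Q))) = 2/5 -> 1 = 1
~P = ~4/5 = 0
~P <-> P = 0 <-> 4/5 = 0
R & R = 1/5 & 1/5 = 1/5
P -> (R & R) = 4/5 -> 1/5 = 1/5
~(P -> (R & R)) = ~1/5 = 0
(~P <-> P) <-> ~(P -> (R & R)) = 0 <-> 0 = 1
((((Q -> Q) <-> ((P & P) <-> Q)) & (P & (Q & Q))) -> (Q -> (P -> (R -> Q)))) <-> ((~P <-> P) <-> ~(P -> (R & R))) = 1 <-> 1 = 1
R -> R = 1/5 -> 1/5 = 1
~P = ~4/5 = 0
R <-> Q = 1/5 <-> 2/5 = 1/5
Q -> (R <-> Q) = 2/5 -> 1/5 = 1/5
~P & (Q -> (R <-> Q)) = 0 & 1/5 = 0
(R -> R) -> (~P & (Q -> (R <-> Q))) = 1 -> 0 = 0
P -> P = 4/5 -> 4/5 = 1
(P -> P) <-> P = 1 <-> 4/5 = 4/5
~((P -> P) <-> P) = ~4/5 = 0
Q <-> R = 2/5 <-> 1/5 = 1/5
~(Q <-> R) = ~1/5 = 0
~((P -> P) <-> P) -> ~(Q <-> R) = 0 -> 0 = 1
((R -> R) -> (~P & (Q -> (R <-> Q)))) & (~((P -> P) <-> P) -> ~(Q <-> R)) = 0 & 1 = 0
P -> R = 4/5 -> 1/5 = 1/5
(P -> R) & P = 1/5 & 4/5 = 1/5
~((P -> R) & P) = ~1/5 = 0
R <-> P = 1/5 <-> 4/5 = 1/5
R -> (R <-> P) = 1/5 -> 1/5 = 1
~((P -> R) & P) <-> (R -> (R <-> P)) = 0 <-> 1 = 0
(((R -> R) -> (~P & (Q -> (R <-> Q)))) & (~((P -> P) <-> P) -> ~(Q <-> R))) & (~((P -> R) & P) <-> (R -> (R <-> P))) = 0 & 0 = 0
(((((Q -> Q) <-> ((P & P) <-> Q)) & (P & (Q & Q))) -> (Q -> (P -> (R -> Q)))) <-> ((~P <-> P) <-> ~(P -> (R & R)))) <-> ((((R -> R) -> (~P & (Q -> (R <-> Q)))) & (~((P -> P) <-> P) -> ~(Q <-> R))) & (~((P -> R) & P) <-> (R -> (R <-> P)))) = 1 <-> 0 = 0

0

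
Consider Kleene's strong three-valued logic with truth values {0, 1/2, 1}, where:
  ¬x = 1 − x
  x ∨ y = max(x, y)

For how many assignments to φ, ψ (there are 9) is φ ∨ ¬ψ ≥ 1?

φ = 0, ψ = 0 ↦ 1  ≥
φ = 0, ψ = 1/2 ↦ 1/2  <
φ = 0, ψ = 1 ↦ 0  <
φ = 1/2, ψ = 0 ↦ 1  ≥
φ = 1/2, ψ = 1/2 ↦ 1/2  <
φ = 1/2, ψ = 1 ↦ 1/2  <
φ = 1, ψ = 0 ↦ 1  ≥
φ = 1, ψ = 1/2 ↦ 1  ≥
φ = 1, ψ = 1 ↦ 1  ≥
So 5 of the 9 assignments meet the threshold.

5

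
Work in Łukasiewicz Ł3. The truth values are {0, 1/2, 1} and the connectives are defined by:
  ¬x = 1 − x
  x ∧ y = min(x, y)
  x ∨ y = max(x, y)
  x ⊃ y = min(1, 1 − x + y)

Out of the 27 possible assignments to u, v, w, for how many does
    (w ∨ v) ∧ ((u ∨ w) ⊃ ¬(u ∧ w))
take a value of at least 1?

8

value 1: 8 assignments (counts)
value 1/2: 13 assignments
value 0: 6 assignments
So 8 of the 27 assignments meet the threshold.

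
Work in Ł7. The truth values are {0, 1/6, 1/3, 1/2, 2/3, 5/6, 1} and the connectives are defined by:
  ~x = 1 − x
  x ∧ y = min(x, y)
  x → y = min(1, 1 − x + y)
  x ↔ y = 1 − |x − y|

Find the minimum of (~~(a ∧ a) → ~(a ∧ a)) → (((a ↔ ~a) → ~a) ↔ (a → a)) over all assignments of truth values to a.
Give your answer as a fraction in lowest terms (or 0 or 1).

Take a = 1/2:
a ∧ a = 1/2 ∧ 1/2 = 1/2
~(a ∧ a) = ~1/2 = 1/2
~~(a ∧ a) = ~1/2 = 1/2
a ∧ a = 1/2 ∧ 1/2 = 1/2
~(a ∧ a) = ~1/2 = 1/2
~~(a ∧ a) → ~(a ∧ a) = 1/2 → 1/2 = 1
~a = ~1/2 = 1/2
a ↔ ~a = 1/2 ↔ 1/2 = 1
~a = ~1/2 = 1/2
(a ↔ ~a) → ~a = 1 → 1/2 = 1/2
a → a = 1/2 → 1/2 = 1
((a ↔ ~a) → ~a) ↔ (a → a) = 1/2 ↔ 1 = 1/2
(~~(a ∧ a) → ~(a ∧ a)) → (((a ↔ ~a) → ~a) ↔ (a → a)) = 1 → 1/2 = 1/2
No assignment yields a value below 1/2, so this is the minimum.

1/2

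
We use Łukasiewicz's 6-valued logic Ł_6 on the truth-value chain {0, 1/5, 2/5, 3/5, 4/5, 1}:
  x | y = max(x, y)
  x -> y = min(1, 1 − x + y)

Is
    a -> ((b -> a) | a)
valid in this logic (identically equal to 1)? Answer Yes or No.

At a = 0, b = 3/5, for instance:
b -> a = 3/5 -> 0 = 2/5
(b -> a) | a = 2/5 | 0 = 2/5
a -> ((b -> a) | a) = 0 -> 2/5 = 1
and checking the remaining 35 assignments likewise gives ≥ 1 in every case.

Yes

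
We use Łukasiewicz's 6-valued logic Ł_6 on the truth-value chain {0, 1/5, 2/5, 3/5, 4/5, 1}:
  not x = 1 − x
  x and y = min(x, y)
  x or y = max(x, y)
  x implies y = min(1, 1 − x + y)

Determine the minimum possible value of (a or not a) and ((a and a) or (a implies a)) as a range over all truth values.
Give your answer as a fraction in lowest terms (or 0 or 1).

Take a = 2/5:
not a = not 2/5 = 3/5
a or not a = 2/5 or 3/5 = 3/5
a and a = 2/5 and 2/5 = 2/5
a implies a = 2/5 implies 2/5 = 1
(a and a) or (a implies a) = 2/5 or 1 = 1
(a or not a) and ((a and a) or (a implies a)) = 3/5 and 1 = 3/5
No assignment yields a value below 3/5, so this is the minimum.

3/5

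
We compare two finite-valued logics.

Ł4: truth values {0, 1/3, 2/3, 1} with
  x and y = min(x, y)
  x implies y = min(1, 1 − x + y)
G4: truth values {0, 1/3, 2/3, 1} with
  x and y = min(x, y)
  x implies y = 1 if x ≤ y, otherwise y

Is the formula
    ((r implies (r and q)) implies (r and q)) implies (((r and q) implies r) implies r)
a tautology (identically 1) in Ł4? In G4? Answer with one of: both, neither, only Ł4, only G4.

only Ł4

In Ł4: every assignment gives 1 — tautology.
In G4: at q = 0, r = 1/3 the value is 1/3 — not a tautology.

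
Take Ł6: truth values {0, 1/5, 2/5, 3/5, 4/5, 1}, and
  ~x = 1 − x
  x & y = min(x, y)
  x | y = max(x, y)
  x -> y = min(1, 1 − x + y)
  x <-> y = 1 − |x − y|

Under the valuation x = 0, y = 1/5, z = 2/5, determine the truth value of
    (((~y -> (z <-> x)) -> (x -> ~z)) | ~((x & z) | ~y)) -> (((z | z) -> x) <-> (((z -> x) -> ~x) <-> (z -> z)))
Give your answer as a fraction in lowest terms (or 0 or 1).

3/5

~y = ~1/5 = 4/5
z <-> x = 2/5 <-> 0 = 3/5
~y -> (z <-> x) = 4/5 -> 3/5 = 4/5
~z = ~2/5 = 3/5
x -> ~z = 0 -> 3/5 = 1
(~y -> (z <-> x)) -> (x -> ~z) = 4/5 -> 1 = 1
x & z = 0 & 2/5 = 0
~y = ~1/5 = 4/5
(x & z) | ~y = 0 | 4/5 = 4/5
~((x & z) | ~y) = ~4/5 = 1/5
((~y -> (z <-> x)) -> (x -> ~z)) | ~((x & z) | ~y) = 1 | 1/5 = 1
z | z = 2/5 | 2/5 = 2/5
(z | z) -> x = 2/5 -> 0 = 3/5
z -> x = 2/5 -> 0 = 3/5
~x = ~0 = 1
(z -> x) -> ~x = 3/5 -> 1 = 1
z -> z = 2/5 -> 2/5 = 1
((z -> x) -> ~x) <-> (z -> z) = 1 <-> 1 = 1
((z | z) -> x) <-> (((z -> x) -> ~x) <-> (z -> z)) = 3/5 <-> 1 = 3/5
(((~y -> (z <-> x)) -> (x -> ~z)) | ~((x & z) | ~y)) -> (((z | z) -> x) <-> (((z -> x) -> ~x) <-> (z -> z))) = 1 -> 3/5 = 3/5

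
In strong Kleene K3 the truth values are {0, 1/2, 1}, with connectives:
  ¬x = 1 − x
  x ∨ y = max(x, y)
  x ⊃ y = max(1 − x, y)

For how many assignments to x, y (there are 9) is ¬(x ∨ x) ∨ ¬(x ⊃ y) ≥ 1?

x = 0, y = 0 ↦ 1  ≥
x = 0, y = 1/2 ↦ 1  ≥
x = 0, y = 1 ↦ 1  ≥
x = 1/2, y = 0 ↦ 1/2  <
x = 1/2, y = 1/2 ↦ 1/2  <
x = 1/2, y = 1 ↦ 1/2  <
x = 1, y = 0 ↦ 1  ≥
x = 1, y = 1/2 ↦ 1/2  <
x = 1, y = 1 ↦ 0  <
So 4 of the 9 assignments meet the threshold.

4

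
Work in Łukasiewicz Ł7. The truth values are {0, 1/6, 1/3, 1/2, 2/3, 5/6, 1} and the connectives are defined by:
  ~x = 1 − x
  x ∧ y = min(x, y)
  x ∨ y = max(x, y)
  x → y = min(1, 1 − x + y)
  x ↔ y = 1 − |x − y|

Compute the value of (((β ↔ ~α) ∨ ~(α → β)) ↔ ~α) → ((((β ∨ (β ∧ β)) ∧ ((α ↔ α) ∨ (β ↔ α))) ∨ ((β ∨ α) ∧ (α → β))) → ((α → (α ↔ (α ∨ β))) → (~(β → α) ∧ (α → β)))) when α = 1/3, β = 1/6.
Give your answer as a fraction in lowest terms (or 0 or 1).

5/6

~α = ~1/3 = 2/3
β ↔ ~α = 1/6 ↔ 2/3 = 1/2
α → β = 1/3 → 1/6 = 5/6
~(α → β) = ~5/6 = 1/6
(β ↔ ~α) ∨ ~(α → β) = 1/2 ∨ 1/6 = 1/2
~α = ~1/3 = 2/3
((β ↔ ~α) ∨ ~(α → β)) ↔ ~α = 1/2 ↔ 2/3 = 5/6
β ∧ β = 1/6 ∧ 1/6 = 1/6
β ∨ (β ∧ β) = 1/6 ∨ 1/6 = 1/6
α ↔ α = 1/3 ↔ 1/3 = 1
β ↔ α = 1/6 ↔ 1/3 = 5/6
(α ↔ α) ∨ (β ↔ α) = 1 ∨ 5/6 = 1
(β ∨ (β ∧ β)) ∧ ((α ↔ α) ∨ (β ↔ α)) = 1/6 ∧ 1 = 1/6
β ∨ α = 1/6 ∨ 1/3 = 1/3
α → β = 1/3 → 1/6 = 5/6
(β ∨ α) ∧ (α → β) = 1/3 ∧ 5/6 = 1/3
((β ∨ (β ∧ β)) ∧ ((α ↔ α) ∨ (β ↔ α))) ∨ ((β ∨ α) ∧ (α → β)) = 1/6 ∨ 1/3 = 1/3
α ∨ β = 1/3 ∨ 1/6 = 1/3
α ↔ (α ∨ β) = 1/3 ↔ 1/3 = 1
α → (α ↔ (α ∨ β)) = 1/3 → 1 = 1
β → α = 1/6 → 1/3 = 1
~(β → α) = ~1 = 0
α → β = 1/3 → 1/6 = 5/6
~(β → α) ∧ (α → β) = 0 ∧ 5/6 = 0
(α → (α ↔ (α ∨ β))) → (~(β → α) ∧ (α → β)) = 1 → 0 = 0
(((β ∨ (β ∧ β)) ∧ ((α ↔ α) ∨ (β ↔ α))) ∨ ((β ∨ α) ∧ (α → β))) → ((α → (α ↔ (α ∨ β))) → (~(β → α) ∧ (α → β))) = 1/3 → 0 = 2/3
(((β ↔ ~α) ∨ ~(α → β)) ↔ ~α) → ((((β ∨ (β ∧ β)) ∧ ((α ↔ α) ∨ (β ↔ α))) ∨ ((β ∨ α) ∧ (α → β))) → ((α → (α ↔ (α ∨ β))) → (~(β → α) ∧ (α → β)))) = 5/6 → 2/3 = 5/6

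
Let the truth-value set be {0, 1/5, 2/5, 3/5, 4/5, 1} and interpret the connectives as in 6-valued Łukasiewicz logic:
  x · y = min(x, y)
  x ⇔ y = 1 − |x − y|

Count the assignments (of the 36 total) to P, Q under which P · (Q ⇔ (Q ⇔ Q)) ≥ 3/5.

value 1: 1 assignment (counts)
value 4/5: 3 assignments (counts)
value 3/5: 5 assignments (counts)
value 2/5: 7 assignments
value 1/5: 9 assignments
value 0: 11 assignments
So 9 of the 36 assignments meet the threshold.

9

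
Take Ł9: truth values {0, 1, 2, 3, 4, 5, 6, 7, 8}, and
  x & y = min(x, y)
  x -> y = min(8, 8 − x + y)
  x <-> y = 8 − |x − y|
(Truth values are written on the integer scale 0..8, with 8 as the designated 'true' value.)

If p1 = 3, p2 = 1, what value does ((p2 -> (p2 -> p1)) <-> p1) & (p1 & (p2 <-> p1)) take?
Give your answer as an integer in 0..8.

3

p2 -> p1 = 1 -> 3 = 8
p2 -> (p2 -> p1) = 1 -> 8 = 8
(p2 -> (p2 -> p1)) <-> p1 = 8 <-> 3 = 3
p2 <-> p1 = 1 <-> 3 = 6
p1 & (p2 <-> p1) = 3 & 6 = 3
((p2 -> (p2 -> p1)) <-> p1) & (p1 & (p2 <-> p1)) = 3 & 3 = 3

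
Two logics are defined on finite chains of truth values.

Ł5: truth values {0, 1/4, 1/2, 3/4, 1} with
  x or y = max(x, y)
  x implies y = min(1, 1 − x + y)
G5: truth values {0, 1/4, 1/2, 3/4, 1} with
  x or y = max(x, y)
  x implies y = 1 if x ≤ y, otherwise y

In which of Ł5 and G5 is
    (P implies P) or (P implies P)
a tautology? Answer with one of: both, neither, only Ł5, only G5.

In Ł5: every assignment gives 1 — tautology.
In G5: every assignment gives 1 — tautology.

both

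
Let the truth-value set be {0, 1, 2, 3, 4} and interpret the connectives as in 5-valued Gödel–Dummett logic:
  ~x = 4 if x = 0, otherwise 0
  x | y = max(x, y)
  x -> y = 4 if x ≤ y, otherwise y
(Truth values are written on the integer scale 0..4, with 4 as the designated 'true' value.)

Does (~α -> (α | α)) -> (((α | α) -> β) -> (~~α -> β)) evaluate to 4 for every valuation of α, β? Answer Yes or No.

No

Counterexample: take α = 1, β = 1.
~α = ~1 = 0
α | α = 1 | 1 = 1
~α -> (α | α) = 0 -> 1 = 4
α | α = 1 | 1 = 1
(α | α) -> β = 1 -> 1 = 4
~α = ~1 = 0
~~α = ~0 = 4
~~α -> β = 4 -> 1 = 1
((α | α) -> β) -> (~~α -> β) = 4 -> 1 = 1
(~α -> (α | α)) -> (((α | α) -> β) -> (~~α -> β)) = 4 -> 1 = 1
This gives 1 ≠ 4.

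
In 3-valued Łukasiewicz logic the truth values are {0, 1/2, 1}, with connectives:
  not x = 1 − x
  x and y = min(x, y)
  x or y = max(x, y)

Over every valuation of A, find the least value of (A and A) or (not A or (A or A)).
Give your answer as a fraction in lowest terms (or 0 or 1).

Take A = 1/2:
A and A = 1/2 and 1/2 = 1/2
not A = not 1/2 = 1/2
A or A = 1/2 or 1/2 = 1/2
not A or (A or A) = 1/2 or 1/2 = 1/2
(A and A) or (not A or (A or A)) = 1/2 or 1/2 = 1/2
No assignment yields a value below 1/2, so this is the minimum.

1/2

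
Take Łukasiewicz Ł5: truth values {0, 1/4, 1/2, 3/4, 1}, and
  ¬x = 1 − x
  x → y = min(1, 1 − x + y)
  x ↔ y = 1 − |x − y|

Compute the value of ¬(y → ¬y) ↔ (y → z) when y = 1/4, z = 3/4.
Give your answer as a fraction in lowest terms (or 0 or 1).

¬y = ¬1/4 = 3/4
y → ¬y = 1/4 → 3/4 = 1
¬(y → ¬y) = ¬1 = 0
y → z = 1/4 → 3/4 = 1
¬(y → ¬y) ↔ (y → z) = 0 ↔ 1 = 0

0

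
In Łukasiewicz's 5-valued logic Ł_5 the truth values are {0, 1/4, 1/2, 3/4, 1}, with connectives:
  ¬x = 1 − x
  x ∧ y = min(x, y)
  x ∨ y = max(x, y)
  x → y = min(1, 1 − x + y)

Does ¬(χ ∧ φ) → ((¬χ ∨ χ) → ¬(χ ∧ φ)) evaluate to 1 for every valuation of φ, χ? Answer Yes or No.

Yes

At φ = 1/4, χ = 0, for instance:
χ ∧ φ = 0 ∧ 1/4 = 0
¬(χ ∧ φ) = ¬0 = 1
¬χ = ¬0 = 1
¬χ ∨ χ = 1 ∨ 0 = 1
(¬χ ∨ χ) → ¬(χ ∧ φ) = 1 → 1 = 1
¬(χ ∧ φ) → ((¬χ ∨ χ) → ¬(χ ∧ φ)) = 1 → 1 = 1
and checking the remaining 24 assignments likewise gives ≥ 1 in every case.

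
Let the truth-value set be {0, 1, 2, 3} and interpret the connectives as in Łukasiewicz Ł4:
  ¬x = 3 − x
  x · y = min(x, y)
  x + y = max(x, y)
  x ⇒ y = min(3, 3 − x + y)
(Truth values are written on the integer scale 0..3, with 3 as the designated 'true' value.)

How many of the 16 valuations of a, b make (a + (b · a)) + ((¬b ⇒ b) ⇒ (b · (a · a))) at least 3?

a = 0, b = 0 ↦ 3  ≥
a = 0, b = 1 ↦ 1  <
a = 0, b = 2 ↦ 0  <
a = 0, b = 3 ↦ 0  <
a = 1, b = 0 ↦ 3  ≥
a = 1, b = 1 ↦ 2  <
a = 1, b = 2 ↦ 1  <
a = 1, b = 3 ↦ 1  <
a = 2, b = 0 ↦ 3  ≥
a = 2, b = 1 ↦ 2  <
a = 2, b = 2 ↦ 2  <
a = 2, b = 3 ↦ 2  <
a = 3, b = 0 ↦ 3  ≥
a = 3, b = 1 ↦ 3  ≥
a = 3, b = 2 ↦ 3  ≥
a = 3, b = 3 ↦ 3  ≥
So 7 of the 16 assignments meet the threshold.

7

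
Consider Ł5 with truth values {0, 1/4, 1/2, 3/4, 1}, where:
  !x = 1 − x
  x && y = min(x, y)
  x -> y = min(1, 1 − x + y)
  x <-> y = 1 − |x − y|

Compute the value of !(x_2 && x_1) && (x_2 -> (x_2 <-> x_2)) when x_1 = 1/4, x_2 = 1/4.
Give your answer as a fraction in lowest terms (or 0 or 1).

3/4

x_2 && x_1 = 1/4 && 1/4 = 1/4
!(x_2 && x_1) = !1/4 = 3/4
x_2 <-> x_2 = 1/4 <-> 1/4 = 1
x_2 -> (x_2 <-> x_2) = 1/4 -> 1 = 1
!(x_2 && x_1) && (x_2 -> (x_2 <-> x_2)) = 3/4 && 1 = 3/4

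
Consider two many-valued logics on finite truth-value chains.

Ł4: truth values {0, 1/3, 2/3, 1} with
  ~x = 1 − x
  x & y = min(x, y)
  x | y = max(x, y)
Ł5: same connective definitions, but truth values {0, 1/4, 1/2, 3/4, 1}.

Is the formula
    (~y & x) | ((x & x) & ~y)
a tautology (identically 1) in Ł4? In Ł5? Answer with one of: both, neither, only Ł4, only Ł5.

In Ł4: at x = 0, y = 0 the value is 0 — not a tautology.
In Ł5: at x = 0, y = 0 the value is 0 — not a tautology.

neither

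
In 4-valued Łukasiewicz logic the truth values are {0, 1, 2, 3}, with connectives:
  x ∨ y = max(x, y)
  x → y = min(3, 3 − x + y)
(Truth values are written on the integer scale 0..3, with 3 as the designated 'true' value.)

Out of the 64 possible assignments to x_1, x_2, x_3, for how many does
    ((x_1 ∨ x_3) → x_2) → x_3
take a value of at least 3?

value 3: 29 assignments (counts)
value 2: 13 assignments
value 1: 12 assignments
value 0: 10 assignments
So 29 of the 64 assignments meet the threshold.

29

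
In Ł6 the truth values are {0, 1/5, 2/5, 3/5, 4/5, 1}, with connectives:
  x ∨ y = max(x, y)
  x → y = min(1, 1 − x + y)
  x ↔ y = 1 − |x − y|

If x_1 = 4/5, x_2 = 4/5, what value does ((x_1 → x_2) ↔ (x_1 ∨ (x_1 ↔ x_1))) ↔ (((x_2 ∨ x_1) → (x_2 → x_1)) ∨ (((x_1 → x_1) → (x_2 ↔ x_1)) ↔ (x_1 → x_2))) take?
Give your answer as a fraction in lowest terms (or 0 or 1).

1

x_1 → x_2 = 4/5 → 4/5 = 1
x_1 ↔ x_1 = 4/5 ↔ 4/5 = 1
x_1 ∨ (x_1 ↔ x_1) = 4/5 ∨ 1 = 1
(x_1 → x_2) ↔ (x_1 ∨ (x_1 ↔ x_1)) = 1 ↔ 1 = 1
x_2 ∨ x_1 = 4/5 ∨ 4/5 = 4/5
x_2 → x_1 = 4/5 → 4/5 = 1
(x_2 ∨ x_1) → (x_2 → x_1) = 4/5 → 1 = 1
x_1 → x_1 = 4/5 → 4/5 = 1
x_2 ↔ x_1 = 4/5 ↔ 4/5 = 1
(x_1 → x_1) → (x_2 ↔ x_1) = 1 → 1 = 1
x_1 → x_2 = 4/5 → 4/5 = 1
((x_1 → x_1) → (x_2 ↔ x_1)) ↔ (x_1 → x_2) = 1 ↔ 1 = 1
((x_2 ∨ x_1) → (x_2 → x_1)) ∨ (((x_1 → x_1) → (x_2 ↔ x_1)) ↔ (x_1 → x_2)) = 1 ∨ 1 = 1
((x_1 → x_2) ↔ (x_1 ∨ (x_1 ↔ x_1))) ↔ (((x_2 ∨ x_1) → (x_2 → x_1)) ∨ (((x_1 → x_1) → (x_2 ↔ x_1)) ↔ (x_1 → x_2))) = 1 ↔ 1 = 1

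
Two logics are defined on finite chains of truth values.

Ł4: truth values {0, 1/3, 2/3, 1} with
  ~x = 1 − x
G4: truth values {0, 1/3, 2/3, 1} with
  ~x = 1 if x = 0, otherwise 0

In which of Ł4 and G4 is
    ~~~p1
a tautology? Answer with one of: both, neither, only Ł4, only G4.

In Ł4: at p1 = 1/3 the value is 2/3 — not a tautology.
In G4: at p1 = 1/3 the value is 0 — not a tautology.

neither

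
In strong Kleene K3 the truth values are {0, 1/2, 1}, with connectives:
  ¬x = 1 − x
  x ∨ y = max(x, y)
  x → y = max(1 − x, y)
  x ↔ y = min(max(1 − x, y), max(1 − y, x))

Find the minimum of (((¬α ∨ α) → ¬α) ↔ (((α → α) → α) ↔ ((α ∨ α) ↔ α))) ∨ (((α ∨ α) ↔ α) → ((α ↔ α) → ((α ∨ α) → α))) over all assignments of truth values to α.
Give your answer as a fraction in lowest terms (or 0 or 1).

Take α = 1/2:
¬α = ¬1/2 = 1/2
¬α ∨ α = 1/2 ∨ 1/2 = 1/2
¬α = ¬1/2 = 1/2
(¬α ∨ α) → ¬α = 1/2 → 1/2 = 1/2
α → α = 1/2 → 1/2 = 1/2
(α → α) → α = 1/2 → 1/2 = 1/2
α ∨ α = 1/2 ∨ 1/2 = 1/2
(α ∨ α) ↔ α = 1/2 ↔ 1/2 = 1/2
((α → α) → α) ↔ ((α ∨ α) ↔ α) = 1/2 ↔ 1/2 = 1/2
((¬α ∨ α) → ¬α) ↔ (((α → α) → α) ↔ ((α ∨ α) ↔ α)) = 1/2 ↔ 1/2 = 1/2
α ∨ α = 1/2 ∨ 1/2 = 1/2
(α ∨ α) ↔ α = 1/2 ↔ 1/2 = 1/2
α ↔ α = 1/2 ↔ 1/2 = 1/2
α ∨ α = 1/2 ∨ 1/2 = 1/2
(α ∨ α) → α = 1/2 → 1/2 = 1/2
(α ↔ α) → ((α ∨ α) → α) = 1/2 → 1/2 = 1/2
((α ∨ α) ↔ α) → ((α ↔ α) → ((α ∨ α) → α)) = 1/2 → 1/2 = 1/2
(((¬α ∨ α) → ¬α) ↔ (((α → α) → α) ↔ ((α ∨ α) ↔ α))) ∨ (((α ∨ α) ↔ α) → ((α ↔ α) → ((α ∨ α) → α))) = 1/2 ∨ 1/2 = 1/2
No assignment yields a value below 1/2, so this is the minimum.

1/2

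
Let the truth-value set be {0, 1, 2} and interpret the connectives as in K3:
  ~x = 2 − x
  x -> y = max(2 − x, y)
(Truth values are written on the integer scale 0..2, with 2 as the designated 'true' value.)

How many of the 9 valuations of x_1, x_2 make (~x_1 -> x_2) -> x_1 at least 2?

4

x_1 = 0, x_2 = 0 ↦ 2  ≥
x_1 = 0, x_2 = 1 ↦ 1  <
x_1 = 0, x_2 = 2 ↦ 0  <
x_1 = 1, x_2 = 0 ↦ 1  <
x_1 = 1, x_2 = 1 ↦ 1  <
x_1 = 1, x_2 = 2 ↦ 1  <
x_1 = 2, x_2 = 0 ↦ 2  ≥
x_1 = 2, x_2 = 1 ↦ 2  ≥
x_1 = 2, x_2 = 2 ↦ 2  ≥
So 4 of the 9 assignments meet the threshold.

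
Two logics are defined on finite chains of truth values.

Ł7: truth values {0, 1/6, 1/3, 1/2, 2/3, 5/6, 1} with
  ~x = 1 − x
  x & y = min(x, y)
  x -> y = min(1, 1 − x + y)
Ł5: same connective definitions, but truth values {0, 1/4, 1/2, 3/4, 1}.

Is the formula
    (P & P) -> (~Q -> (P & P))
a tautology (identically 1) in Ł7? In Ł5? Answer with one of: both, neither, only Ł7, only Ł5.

In Ł7: every assignment gives 1 — tautology.
In Ł5: every assignment gives 1 — tautology.

both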